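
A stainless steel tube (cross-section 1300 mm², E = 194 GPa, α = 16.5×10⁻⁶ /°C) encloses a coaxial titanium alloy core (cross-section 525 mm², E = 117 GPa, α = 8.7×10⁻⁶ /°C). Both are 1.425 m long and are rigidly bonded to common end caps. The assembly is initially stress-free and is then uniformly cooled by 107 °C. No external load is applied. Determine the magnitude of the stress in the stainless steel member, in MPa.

Both members must finish at the same length. With the larger α, the stainless steel tends to over-contract; the plates restrain it, putting the stainless steel in tension and the titanium alloy in compression. With no external load the two internal forces are equal and opposite, magnitude P.
Compatibility of the two members (thermal + elastic change equal): (α₁ − α₂)ΔT = P·[1/(A₁E₁) + 1/(A₂E₂)].
|α₁ − α₂|·ΔT = 7.8×10⁻⁶ × 107 = 0.0008346.
1/(A₁E₁) + 1/(A₂E₂) = 1/(1300×194×10³) + 1/(525×117×10³) = 2.025×10⁻⁸ N⁻¹.
So P = 0.0008346 / 2.025×10⁻⁸ = 41.22 kN.
σ_{stainless steel} = P/A₁ = 41220/1300 = 31.71 MPa, tensile.

σ ≈ 31.7 MPa (tensile)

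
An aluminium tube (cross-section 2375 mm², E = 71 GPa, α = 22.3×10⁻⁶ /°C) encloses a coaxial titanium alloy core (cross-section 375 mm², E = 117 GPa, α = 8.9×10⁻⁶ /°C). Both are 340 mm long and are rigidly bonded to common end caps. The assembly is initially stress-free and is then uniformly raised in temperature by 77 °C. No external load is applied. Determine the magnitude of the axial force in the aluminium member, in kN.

P ≈ 35.9 kN (compressive in the aluminium)

Equilibrium of a rigid end plate with no external load gives equal and opposite internal forces ±P in the two members. Since α_{aluminium} > α_{titanium alloy}, heating drives the aluminium into compression and the titanium alloy into tension.
Equating the net (thermal + elastic) strains gives |α₁ − α₂|·ΔT = P·[1/(A₁E₁) + 1/(A₂E₂)].
|α₁ − α₂|·ΔT = 13.4×10⁻⁶ × 77 = 0.001032.
1/(A₁E₁) + 1/(A₂E₂) = 1/(2375×71×10³) + 1/(375×117×10³) = 2.872×10⁻⁸ N⁻¹.
So P = 0.001032 / 2.872×10⁻⁸ = 35.92 kN.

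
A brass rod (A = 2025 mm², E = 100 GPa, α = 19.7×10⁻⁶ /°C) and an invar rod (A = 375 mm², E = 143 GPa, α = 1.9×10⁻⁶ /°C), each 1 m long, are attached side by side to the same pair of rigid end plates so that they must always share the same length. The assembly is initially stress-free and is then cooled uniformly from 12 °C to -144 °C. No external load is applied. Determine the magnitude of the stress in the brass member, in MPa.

σ ≈ 58.1 MPa (tensile)

Equilibrium of a rigid end plate with no external load gives equal and opposite internal forces ±P in the two members. Since α_{brass} > α_{invar}, cooling drives the brass into tension and the invar into compression.
Equating the net (thermal + elastic) strains gives |α₁ − α₂|·ΔT = P·[1/(A₁E₁) + 1/(A₂E₂)].
|α₁ − α₂|·ΔT = 17.8×10⁻⁶ × 156 = 0.002777.
1/(A₁E₁) + 1/(A₂E₂) = 1/(2025×100×10³) + 1/(375×143×10³) = 2.359×10⁻⁸ N⁻¹.
P = 0.002777 / 2.359×10⁻⁸ = 117700 N = 117.7 kN.
σ_{brass} = P/A₁ = 117700/2025 = 58.14 MPa, tensile.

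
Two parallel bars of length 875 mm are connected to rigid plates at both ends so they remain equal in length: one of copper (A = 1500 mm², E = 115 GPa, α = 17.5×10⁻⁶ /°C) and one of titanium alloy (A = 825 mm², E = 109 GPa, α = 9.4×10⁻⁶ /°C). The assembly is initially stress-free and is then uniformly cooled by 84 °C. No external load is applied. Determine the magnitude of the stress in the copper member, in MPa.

Equilibrium of a rigid end plate with no external load gives equal and opposite internal forces ±P in the two members. Since α_{copper} > α_{titanium alloy}, cooling drives the copper into tension and the titanium alloy into compression.
Equating the net (thermal + elastic) strains gives |α₁ − α₂|·ΔT = P·[1/(A₁E₁) + 1/(A₂E₂)].
|α₁ − α₂|·ΔT = 8.1×10⁻⁶ × 84 = 0.0006804.
1/(A₁E₁) + 1/(A₂E₂) = 1/(1500×115×10³) + 1/(825×109×10³) = 1.692×10⁻⁸ N⁻¹.
So P = 0.0006804 / 1.692×10⁻⁸ = 40.22 kN.
σ_{copper} = P/A₁ = 40220/1500 = 26.81 MPa, tensile.

σ ≈ 26.8 MPa (tensile)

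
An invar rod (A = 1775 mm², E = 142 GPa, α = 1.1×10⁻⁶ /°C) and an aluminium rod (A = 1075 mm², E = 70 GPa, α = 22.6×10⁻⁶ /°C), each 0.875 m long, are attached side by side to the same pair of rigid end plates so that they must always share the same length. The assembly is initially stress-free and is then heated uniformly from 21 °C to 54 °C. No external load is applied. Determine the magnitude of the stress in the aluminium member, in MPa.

Equilibrium of a rigid end plate with no external load gives equal and opposite internal forces ±P in the two members. Since α_{aluminium} > α_{invar}, heating drives the aluminium into compression and the invar into tension.
Compatibility of the two members (thermal + elastic change equal): (α₁ − α₂)ΔT = P·[1/(A₁E₁) + 1/(A₂E₂)].
|α₁ − α₂|·ΔT = 21.5×10⁻⁶ × 33 = 0.0007095.
1/(A₁E₁) + 1/(A₂E₂) = 1/(1775×142×10³) + 1/(1075×70×10³) = 1.726×10⁻⁸ N⁻¹.
So P = 0.0007095 / 1.726×10⁻⁸ = 41.11 kN.
σ_{aluminium} = P/A₂ = 41110/1075 = 38.25 MPa, compressive.

σ ≈ 38.2 MPa (compressive)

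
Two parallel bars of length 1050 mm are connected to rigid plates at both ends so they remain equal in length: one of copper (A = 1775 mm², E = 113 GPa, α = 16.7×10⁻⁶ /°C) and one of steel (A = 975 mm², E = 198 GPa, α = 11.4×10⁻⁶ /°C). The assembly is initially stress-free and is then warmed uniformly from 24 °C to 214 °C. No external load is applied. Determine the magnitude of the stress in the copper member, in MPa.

σ ≈ 55.8 MPa (compressive)

The copper has the larger α, so on heating it would change length more than the steel if both were free. The rigid plates force a common final length, so the copper is put into compression and the steel into tension, with equal and opposite forces P (no external load).
Setting the final lengths equal and cancelling L: (α₁ − α₂)ΔT = P/(A₁E₁) + P/(A₂E₂).
|α₁ − α₂|·ΔT = 5.3×10⁻⁶ × 190 = 0.001007.
1/(A₁E₁) + 1/(A₂E₂) = 1/(1775×113×10³) + 1/(975×198×10³) = 1.017×10⁻⁸ N⁻¹.
P = 0.001007 / 1.017×10⁻⁸ = 99060 N = 99.06 kN.
σ_{copper} = P/A₁ = 99060/1775 = 55.81 MPa, compressive.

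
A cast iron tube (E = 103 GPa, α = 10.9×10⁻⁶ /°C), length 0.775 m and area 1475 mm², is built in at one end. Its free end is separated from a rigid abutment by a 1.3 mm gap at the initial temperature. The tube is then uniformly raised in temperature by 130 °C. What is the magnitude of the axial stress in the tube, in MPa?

σ ≈ 0 MPa

Unrestrained expansion: δ_free = αΔT L = 10.9×10⁻⁶ × 130 × 775 = 1.098 mm.
This is smaller than the 1.3 mm clearance, so the tube expands freely without reaching the stop — the stress is zero.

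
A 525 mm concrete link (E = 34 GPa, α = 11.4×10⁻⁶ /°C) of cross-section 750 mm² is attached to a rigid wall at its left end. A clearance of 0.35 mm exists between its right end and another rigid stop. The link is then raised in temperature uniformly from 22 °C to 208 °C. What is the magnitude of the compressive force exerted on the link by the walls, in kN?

Unrestrained expansion: δ_free = αΔT L = 11.4×10⁻⁶ × 186 × 525 = 1.113 mm.
This exceeds the 0.35 mm gap, so the wall pushes back. The portion of expansion that must be recovered elastically is δ_free − gap = 1.113 − 0.35 = 0.7632 mm.
Compatibility: PL/(AE) = 0.7632 mm, so σ = P/A = E × (0.7632/525) = 49.43 MPa.
Force on the wall = σA = 49.43 × 750 mm² = 37.07 kN.

P ≈ 37.1 kN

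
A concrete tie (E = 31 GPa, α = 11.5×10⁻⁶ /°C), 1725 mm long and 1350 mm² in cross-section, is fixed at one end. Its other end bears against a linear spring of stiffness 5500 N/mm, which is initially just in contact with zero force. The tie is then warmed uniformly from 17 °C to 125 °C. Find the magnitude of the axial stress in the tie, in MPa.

If the spring were absent the tie would lengthen by αΔT L = 11.5×10⁻⁶ × 108 × 1725 = 2.142 mm.
With a force P in the spring, the elastic change of the tie is PL/(AE) and that of the spring is P/k; compatibility requires their sum to equal δ_free.
P [ L/(AE) + 1/k ] = δ_free → P [ 1725/(1350×31×10³) + 1/(5500) ] = 2.142.
P = 2.142 / 0.000223 = 9606 N.
σ = P/A = 9606/1350 = 7.115 MPa.

σ ≈ 7.12 MPa (compressive)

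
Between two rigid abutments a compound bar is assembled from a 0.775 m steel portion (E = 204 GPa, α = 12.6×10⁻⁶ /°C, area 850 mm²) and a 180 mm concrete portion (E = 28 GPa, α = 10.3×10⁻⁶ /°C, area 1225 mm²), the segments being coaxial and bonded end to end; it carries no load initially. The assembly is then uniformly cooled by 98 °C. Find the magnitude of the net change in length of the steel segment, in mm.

|ΔL| ≈ 0.433 mm

With the walls removed the bar would change length by δ_free = Σ αᵢΔT Lᵢ = 12.6×10⁻⁶×98×775 + 10.3×10⁻⁶×98×180 = 1.139 mm.
Since the ends are fixed, an axial force P builds up, equal in every segment, with P · Σ Lᵢ/(AᵢEᵢ) = δ_free.
The series flexibility is Σ Lᵢ/(AᵢEᵢ) = 775/(850×204×10³) + 180/(1225×28×10³) = 9.717×10⁻⁶ mm/N.
So P = 1.139 / 9.717×10⁻⁶ = 117.2 kN, tensile.
For the steel segment, free thermal change = 12.6×10⁻⁶×98×775 = 0.957 mm and elastic change from P = 117200×775/(850×204×10³) = 0.5237 mm; these oppose, so the net change is 0.433 mm (segment shortens).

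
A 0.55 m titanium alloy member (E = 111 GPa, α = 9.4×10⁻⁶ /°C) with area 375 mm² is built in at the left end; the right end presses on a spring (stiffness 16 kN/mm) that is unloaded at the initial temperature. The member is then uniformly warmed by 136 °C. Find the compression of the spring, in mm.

δ ≈ 0.58 mm

Free thermal expansion: δ_free = αΔT L = 9.4×10⁻⁶ × 136 × 550 = 0.7031 mm.
Let P be the compressive force at the spring. The member shortens elastically by PL/(AE) and the spring compresses by P/k; together these equal δ_free.
So P = δ_free / [L/(AE) + 1/k] = 0.7031 / [ 550/(375×111×10³) + 1/(16×10³) ].
P = 0.7031 / 7.571×10⁻⁵ = 9287 N.
Spring compression = P/k = 9287/(16×10³) = 0.5804 mm.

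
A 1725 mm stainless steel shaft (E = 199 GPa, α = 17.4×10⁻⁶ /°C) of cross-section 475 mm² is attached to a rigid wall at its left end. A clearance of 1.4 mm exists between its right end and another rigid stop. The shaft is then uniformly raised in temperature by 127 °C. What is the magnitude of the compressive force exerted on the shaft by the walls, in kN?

P ≈ 132 kN

Unrestrained expansion: δ_free = αΔT L = 17.4×10⁻⁶ × 127 × 1725 = 3.812 mm.
The gap closes (δ_free > 1.4 mm) and the wall then resists a further 3.812 − 1.4 = 2.412 mm of expansion.
Compatibility: PL/(AE) = 2.412 mm, so σ = P/A = E × (2.412/1725) = 278.2 MPa.
P = σA = 278.2 × 475 = 132.2 kN.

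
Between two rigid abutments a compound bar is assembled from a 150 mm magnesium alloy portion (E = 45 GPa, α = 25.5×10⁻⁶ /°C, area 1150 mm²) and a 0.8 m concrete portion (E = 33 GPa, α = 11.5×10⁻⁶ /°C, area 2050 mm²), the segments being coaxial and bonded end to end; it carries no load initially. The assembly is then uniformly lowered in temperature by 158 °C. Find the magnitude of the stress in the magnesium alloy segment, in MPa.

Free thermal contraction of the whole bar: Σ αᵢΔT Lᵢ = 25.5×10⁻⁶×158×150 + 11.5×10⁻⁶×158×800 = 2.058 mm.
The walls prevent any net length change, so an axial force P (same in every segment) develops. Compatibility: P · Σ Lᵢ/(AᵢEᵢ) = δ_free.
Σ Lᵢ/(AᵢEᵢ) = 150/(1150×45×10³) + 800/(2050×33×10³) = 1.472×10⁻⁵ mm/N.
Hence P = δ_free / Σ(L/AE) = 2.058/1.472×10⁻⁵ = 139.8 kN (tensile).
σ_{magnesium alloy} = P / A = 139800 / 1150 = 121.5 MPa.

σ ≈ 122 MPa (tensile)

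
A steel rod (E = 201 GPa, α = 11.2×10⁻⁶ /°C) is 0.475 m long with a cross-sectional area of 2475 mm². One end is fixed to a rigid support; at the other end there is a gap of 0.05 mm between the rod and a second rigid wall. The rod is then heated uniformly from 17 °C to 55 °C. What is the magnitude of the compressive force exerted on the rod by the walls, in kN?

P ≈ 159 kN

Free thermal elongation = αΔT L = 11.2×10⁻⁶ × 38 × 475 = 0.2022 mm.
After closing the 0.05 mm clearance, 0.2022 − 0.05 = 0.1522 mm of expansion remains to be suppressed by the wall.
So σ = E(δ_free − g)/L = 201×10³ × 0.1522/475 = 64.39 MPa.
Force on the wall = σA = 64.39 × 2475 mm² = 159.4 kN.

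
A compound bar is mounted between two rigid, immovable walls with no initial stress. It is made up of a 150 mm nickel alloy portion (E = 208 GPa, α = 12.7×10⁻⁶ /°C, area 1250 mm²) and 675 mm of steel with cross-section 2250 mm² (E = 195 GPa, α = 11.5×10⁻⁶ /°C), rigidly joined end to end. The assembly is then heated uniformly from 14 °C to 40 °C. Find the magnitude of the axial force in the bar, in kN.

If the supports were absent, the total length change would be Σ αᵢΔT Lᵢ = 12.7×10⁻⁶×26×150 + 11.5×10⁻⁶×26×675 = 0.2514 mm.
Since the ends are fixed, an axial force P builds up, equal in every segment, with P · Σ Lᵢ/(AᵢEᵢ) = δ_free.
Σ Lᵢ/(AᵢEᵢ) = 150/(1250×208×10³) + 675/(2250×195×10³) = 2.115×10⁻⁶ mm/N.
P = 0.2514 / 2.115×10⁻⁶ = 118800 N = 118.8 kN, compressive.

P ≈ 119 kN (compressive)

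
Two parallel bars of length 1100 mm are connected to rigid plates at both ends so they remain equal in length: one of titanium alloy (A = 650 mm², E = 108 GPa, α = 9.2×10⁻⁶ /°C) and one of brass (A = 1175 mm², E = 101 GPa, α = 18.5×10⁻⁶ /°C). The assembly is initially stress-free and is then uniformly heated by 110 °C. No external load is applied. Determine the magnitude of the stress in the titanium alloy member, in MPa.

Both members must finish at the same length. With the larger α, the brass tends to over-expand; the plates restrain it, putting the brass in compression and the titanium alloy in tension. With no external load the two internal forces are equal and opposite, magnitude P.
Setting the final lengths equal and cancelling L: (α₁ − α₂)ΔT = P/(A₁E₁) + P/(A₂E₂).
|α₁ − α₂|·ΔT = 9.3×10⁻⁶ × 110 = 0.001023.
1/(A₁E₁) + 1/(A₂E₂) = 1/(650×108×10³) + 1/(1175×101×10³) = 2.267×10⁻⁸ N⁻¹.
P = 0.001023 / 2.267×10⁻⁸ = 45120 N = 45.12 kN.
σ_{titanium alloy} = P/A₁ = 45120/650 = 69.42 MPa, tensile.

σ ≈ 69.4 MPa (tensile)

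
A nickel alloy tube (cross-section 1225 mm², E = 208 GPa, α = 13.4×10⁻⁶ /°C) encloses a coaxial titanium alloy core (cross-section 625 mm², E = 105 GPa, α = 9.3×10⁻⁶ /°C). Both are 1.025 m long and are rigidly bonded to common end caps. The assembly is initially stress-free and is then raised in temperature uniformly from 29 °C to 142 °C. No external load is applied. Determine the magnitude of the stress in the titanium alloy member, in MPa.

σ ≈ 38.7 MPa (tensile)

The nickel alloy has the larger α, so on heating it would change length more than the titanium alloy if both were free. The rigid plates force a common final length, so the nickel alloy is put into compression and the titanium alloy into tension, with equal and opposite forces P (no external load).
Compatibility of the two members (thermal + elastic change equal): (α₁ − α₂)ΔT = P·[1/(A₁E₁) + 1/(A₂E₂)].
|α₁ − α₂|·ΔT = 4.1×10⁻⁶ × 113 = 0.0004633.
1/(A₁E₁) + 1/(A₂E₂) = 1/(1225×208×10³) + 1/(625×105×10³) = 1.916×10⁻⁸ N⁻¹.
P = 0.0004633 / 1.916×10⁻⁸ = 24180 N = 24.18 kN.
σ_{titanium alloy} = P/A₂ = 24180/625 = 38.68 MPa, tensile.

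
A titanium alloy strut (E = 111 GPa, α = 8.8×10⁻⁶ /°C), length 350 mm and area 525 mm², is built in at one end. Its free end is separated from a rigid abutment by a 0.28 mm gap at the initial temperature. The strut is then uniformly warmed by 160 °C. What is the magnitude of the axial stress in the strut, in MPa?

Free thermal elongation = αΔT L = 8.8×10⁻⁶ × 160 × 350 = 0.4928 mm.
The gap closes (δ_free > 0.28 mm) and the wall then resists a further 0.4928 − 0.28 = 0.2128 mm of expansion.
That suppressed elongation corresponds to σ = E·Δ/L = 111×10³ × 0.2128/350 = 67.49 MPa.

σ ≈ 67.5 MPa (compressive)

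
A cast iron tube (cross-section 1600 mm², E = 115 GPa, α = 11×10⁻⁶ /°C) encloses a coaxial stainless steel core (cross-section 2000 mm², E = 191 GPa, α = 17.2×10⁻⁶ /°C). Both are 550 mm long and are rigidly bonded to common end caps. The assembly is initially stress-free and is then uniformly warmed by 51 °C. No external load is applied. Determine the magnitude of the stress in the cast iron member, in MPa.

Both members must finish at the same length. With the larger α, the stainless steel tends to over-expand; the plates restrain it, putting the stainless steel in compression and the cast iron in tension. With no external load the two internal forces are equal and opposite, magnitude P.
Setting the final lengths equal and cancelling L: (α₁ − α₂)ΔT = P/(A₁E₁) + P/(A₂E₂).
|α₁ − α₂|·ΔT = 6.2×10⁻⁶ × 51 = 0.0003162.
1/(A₁E₁) + 1/(A₂E₂) = 1/(1600×115×10³) + 1/(2000×191×10³) = 8.053×10⁻⁹ N⁻¹.
P = 0.0003162 / 8.053×10⁻⁹ = 39270 N = 39.27 kN.
σ_{cast iron} = P/A₁ = 39270/1600 = 24.54 MPa, tensile.

σ ≈ 24.5 MPa (tensile)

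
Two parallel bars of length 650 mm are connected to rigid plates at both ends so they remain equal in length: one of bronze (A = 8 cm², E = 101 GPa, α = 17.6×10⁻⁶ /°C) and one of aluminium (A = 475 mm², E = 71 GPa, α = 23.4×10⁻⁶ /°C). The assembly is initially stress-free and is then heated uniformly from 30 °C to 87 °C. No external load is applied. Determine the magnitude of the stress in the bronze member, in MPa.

σ ≈ 9.83 MPa (tensile)

The aluminium has the larger α, so on heating it would change length more than the bronze if both were free. The rigid plates force a common final length, so the aluminium is put into compression and the bronze into tension, with equal and opposite forces P (no external load).
Equating the net (thermal + elastic) strains gives |α₁ − α₂|·ΔT = P·[1/(A₁E₁) + 1/(A₂E₂)].
|α₁ − α₂|·ΔT = 5.8×10⁻⁶ × 57 = 0.0003306.
1/(A₁E₁) + 1/(A₂E₂) = 1/(800×101×10³) + 1/(475×71×10³) = 4.203×10⁻⁸ N⁻¹.
P = 0.0003306 / 4.203×10⁻⁸ = 7866 N = 7.866 kN.
σ_{bronze} = P/A₁ = 7866/800 = 9.833 MPa, tensile.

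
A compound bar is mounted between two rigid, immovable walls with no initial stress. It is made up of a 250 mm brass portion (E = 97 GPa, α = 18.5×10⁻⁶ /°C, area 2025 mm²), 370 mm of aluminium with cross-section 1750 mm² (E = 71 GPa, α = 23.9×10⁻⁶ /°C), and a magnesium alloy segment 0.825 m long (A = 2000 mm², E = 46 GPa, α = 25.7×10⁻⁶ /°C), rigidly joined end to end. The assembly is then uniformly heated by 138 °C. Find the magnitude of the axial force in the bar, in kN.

P ≈ 362 kN (compressive)

With the walls removed the bar would change length by δ_free = Σ αᵢΔT Lᵢ = 18.5×10⁻⁶×138×250 + 23.9×10⁻⁶×138×370 + 25.7×10⁻⁶×138×825 = 4.785 mm.
The walls prevent any net length change, so an axial force P (same in every segment) develops. Compatibility: P · Σ Lᵢ/(AᵢEᵢ) = δ_free.
The series flexibility is Σ Lᵢ/(AᵢEᵢ) = 250/(2025×97×10³) + 370/(1750×71×10³) + 825/(2000×46×10³) = 1.322×10⁻⁵ mm/N.
So P = 4.785 / 1.322×10⁻⁵ = 362 kN, compressive.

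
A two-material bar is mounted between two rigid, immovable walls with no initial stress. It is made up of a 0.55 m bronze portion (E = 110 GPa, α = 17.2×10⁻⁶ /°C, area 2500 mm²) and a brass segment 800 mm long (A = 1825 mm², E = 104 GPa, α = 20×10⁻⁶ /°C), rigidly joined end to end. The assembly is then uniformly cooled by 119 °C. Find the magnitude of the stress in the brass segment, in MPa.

Free thermal contraction of the whole bar: Σ αᵢΔT Lᵢ = 17.2×10⁻⁶×119×550 + 20×10⁻⁶×119×800 = 3.03 mm.
The rigid supports impose zero overall length change; the single axial force P common to all segments must satisfy P Σ Lᵢ/(AᵢEᵢ) = δ_free.
Σ Lᵢ/(AᵢEᵢ) = 550/(2500×110×10³) + 800/(1825×104×10³) = 6.215×10⁻⁶ mm/N.
Hence P = δ_free / Σ(L/AE) = 3.03/6.215×10⁻⁶ = 487.5 kN (tensile).
σ_{brass} = P / A = 487500 / 1825 = 267.1 MPa.

σ ≈ 267 MPa (tensile)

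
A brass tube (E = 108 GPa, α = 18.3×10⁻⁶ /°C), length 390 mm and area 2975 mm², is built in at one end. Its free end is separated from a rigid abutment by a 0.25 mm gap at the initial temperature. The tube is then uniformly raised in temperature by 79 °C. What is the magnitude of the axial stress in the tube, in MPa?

Unrestrained expansion: δ_free = αΔT L = 18.3×10⁻⁶ × 79 × 390 = 0.5638 mm.
After closing the 0.25 mm clearance, 0.5638 − 0.25 = 0.3138 mm of expansion remains to be suppressed by the wall.
That suppressed elongation corresponds to σ = E·Δ/L = 108×10³ × 0.3138/390 = 86.9 MPa.

σ ≈ 86.9 MPa (compressive)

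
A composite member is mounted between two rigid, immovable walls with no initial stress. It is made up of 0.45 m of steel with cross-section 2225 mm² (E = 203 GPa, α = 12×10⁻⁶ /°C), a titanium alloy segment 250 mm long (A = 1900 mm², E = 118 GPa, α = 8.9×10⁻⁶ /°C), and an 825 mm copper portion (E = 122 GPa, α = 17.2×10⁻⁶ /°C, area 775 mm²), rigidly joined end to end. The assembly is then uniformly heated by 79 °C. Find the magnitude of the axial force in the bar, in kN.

Free thermal expansion of the whole bar: Σ αᵢΔT Lᵢ = 12×10⁻⁶×79×450 + 8.9×10⁻⁶×79×250 + 17.2×10⁻⁶×79×825 = 1.723 mm.
Since the ends are fixed, an axial force P builds up, equal in every segment, with P · Σ Lᵢ/(AᵢEᵢ) = δ_free.
Σ Lᵢ/(AᵢEᵢ) = 450/(2225×203×10³) + 250/(1900×118×10³) + 825/(775×122×10³) = 1.084×10⁻⁵ mm/N.
So P = 1.723 / 1.084×10⁻⁵ = 159 kN, compressive.

P ≈ 159 kN (compressive)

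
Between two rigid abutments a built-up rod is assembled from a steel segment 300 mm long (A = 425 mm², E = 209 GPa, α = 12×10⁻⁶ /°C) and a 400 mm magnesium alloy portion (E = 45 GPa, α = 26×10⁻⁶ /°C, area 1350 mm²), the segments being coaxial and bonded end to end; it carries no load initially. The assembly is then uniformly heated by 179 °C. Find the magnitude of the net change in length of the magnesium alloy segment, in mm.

|ΔL| ≈ 0.205 mm

Free thermal expansion of the whole bar: Σ αᵢΔT Lᵢ = 12×10⁻⁶×179×300 + 26×10⁻⁶×179×400 = 2.506 mm.
Since the ends are fixed, an axial force P builds up, equal in every segment, with P · Σ Lᵢ/(AᵢEᵢ) = δ_free.
Σ Lᵢ/(AᵢEᵢ) = 300/(425×209×10³) + 400/(1350×45×10³) = 9.962×10⁻⁶ mm/N.
P = 2.506 / 9.962×10⁻⁶ = 251600 N = 251.6 kN, compressive.
For the magnesium alloy segment, free thermal change = 26×10⁻⁶×179×400 = 1.862 mm and elastic change from P = 251600×400/(1350×45×10³) = 1.656 mm; these oppose, so the net change is 0.205 mm (segment lengthens).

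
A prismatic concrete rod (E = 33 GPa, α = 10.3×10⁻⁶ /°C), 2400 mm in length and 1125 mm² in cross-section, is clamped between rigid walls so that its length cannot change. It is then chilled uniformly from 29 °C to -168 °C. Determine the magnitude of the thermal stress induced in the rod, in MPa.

With length fixed, the mechanical strain must cancel the thermal strain αΔT = 10.3×10⁻⁶ × 197 = 2029.1×10⁻⁶.
Hence σ = E·αΔT = 33×10³ × 2029.1×10⁻⁶ = 66.96 MPa, tensile.

σ ≈ 67 MPa (tensile)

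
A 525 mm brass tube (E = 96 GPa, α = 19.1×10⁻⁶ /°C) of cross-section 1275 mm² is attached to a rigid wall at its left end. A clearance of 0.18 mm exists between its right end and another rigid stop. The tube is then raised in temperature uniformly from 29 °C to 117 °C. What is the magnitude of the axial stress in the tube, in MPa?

Free thermal elongation = αΔT L = 19.1×10⁻⁶ × 88 × 525 = 0.8824 mm.
After closing the 0.18 mm clearance, 0.8824 − 0.18 = 0.7024 mm of expansion remains to be suppressed by the wall.
So σ = E(δ_free − g)/L = 96×10³ × 0.7024/525 = 128.4 MPa.

σ ≈ 128 MPa (compressive)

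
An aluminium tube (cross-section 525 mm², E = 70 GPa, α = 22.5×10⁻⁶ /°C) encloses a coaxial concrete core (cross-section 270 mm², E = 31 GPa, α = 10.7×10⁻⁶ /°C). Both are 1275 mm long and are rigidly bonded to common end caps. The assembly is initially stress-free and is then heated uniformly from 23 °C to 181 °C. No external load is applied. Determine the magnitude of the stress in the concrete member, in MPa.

The aluminium has the larger α, so on heating it would change length more than the concrete if both were free. The rigid plates force a common final length, so the aluminium is put into compression and the concrete into tension, with equal and opposite forces P (no external load).
Setting the final lengths equal and cancelling L: (α₁ − α₂)ΔT = P/(A₁E₁) + P/(A₂E₂).
|α₁ − α₂|·ΔT = 11.8×10⁻⁶ × 158 = 0.001864.
1/(A₁E₁) + 1/(A₂E₂) = 1/(525×70×10³) + 1/(270×31×10³) = 1.467×10⁻⁷ N⁻¹.
P = 0.001864 / 1.467×10⁻⁷ = 12710 N = 12.71 kN.
σ_{concrete} = P/A₂ = 12710/270 = 47.07 MPa, tensile.

σ ≈ 47.1 MPa (tensile)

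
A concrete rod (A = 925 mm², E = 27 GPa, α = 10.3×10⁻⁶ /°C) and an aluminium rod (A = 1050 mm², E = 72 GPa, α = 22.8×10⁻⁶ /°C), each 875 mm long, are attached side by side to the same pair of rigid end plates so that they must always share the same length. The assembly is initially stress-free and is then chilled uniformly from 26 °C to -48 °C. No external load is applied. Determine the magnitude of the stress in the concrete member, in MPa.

The aluminium has the larger α, so on cooling it would change length more than the concrete if both were free. The rigid plates force a common final length, so the aluminium is put into tension and the concrete into compression, with equal and opposite forces P (no external load).
Compatibility of the two members (thermal + elastic change equal): (α₁ − α₂)ΔT = P·[1/(A₁E₁) + 1/(A₂E₂)].
|α₁ − α₂|·ΔT = 12.5×10⁻⁶ × 74 = 0.000925.
1/(A₁E₁) + 1/(A₂E₂) = 1/(925×27×10³) + 1/(1050×72×10³) = 5.327×10⁻⁸ N⁻¹.
P = 0.000925 / 5.327×10⁻⁸ = 17370 N = 17.37 kN.
σ_{concrete} = P/A₁ = 17370/925 = 18.77 MPa, compressive.

σ ≈ 18.8 MPa (compressive)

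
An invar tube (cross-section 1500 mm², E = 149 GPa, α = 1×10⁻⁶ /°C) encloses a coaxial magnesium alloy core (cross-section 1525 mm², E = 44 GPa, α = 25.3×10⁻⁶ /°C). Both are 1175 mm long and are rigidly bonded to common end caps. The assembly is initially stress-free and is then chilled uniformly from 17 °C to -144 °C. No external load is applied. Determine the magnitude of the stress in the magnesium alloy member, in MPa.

The magnesium alloy has the larger α, so on cooling it would change length more than the invar if both were free. The rigid plates force a common final length, so the magnesium alloy is put into tension and the invar into compression, with equal and opposite forces P (no external load).
Compatibility of the two members (thermal + elastic change equal): (α₁ − α₂)ΔT = P·[1/(A₁E₁) + 1/(A₂E₂)].
|α₁ − α₂|·ΔT = 24.3×10⁻⁶ × 161 = 0.003912.
1/(A₁E₁) + 1/(A₂E₂) = 1/(1500×149×10³) + 1/(1525×44×10³) = 1.938×10⁻⁸ N⁻¹.
So P = 0.003912 / 1.938×10⁻⁸ = 201.9 kN.
σ_{magnesium alloy} = P/A₂ = 201900/1525 = 132.4 MPa, tensile.

σ ≈ 132 MPa (tensile)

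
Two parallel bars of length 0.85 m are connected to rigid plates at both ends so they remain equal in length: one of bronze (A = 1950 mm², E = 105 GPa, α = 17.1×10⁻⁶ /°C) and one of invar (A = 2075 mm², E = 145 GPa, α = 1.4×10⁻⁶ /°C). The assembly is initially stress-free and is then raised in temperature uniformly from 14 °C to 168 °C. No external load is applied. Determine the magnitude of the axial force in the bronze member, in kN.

Equilibrium of a rigid end plate with no external load gives equal and opposite internal forces ±P in the two members. Since α_{bronze} > α_{invar}, heating drives the bronze into compression and the invar into tension.
Compatibility of the two members (thermal + elastic change equal): (α₁ − α₂)ΔT = P·[1/(A₁E₁) + 1/(A₂E₂)].
|α₁ − α₂|·ΔT = 15.7×10⁻⁶ × 154 = 0.002418.
1/(A₁E₁) + 1/(A₂E₂) = 1/(1950×105×10³) + 1/(2075×145×10³) = 8.208×10⁻⁹ N⁻¹.
P = 0.002418 / 8.208×10⁻⁹ = 294600 N = 294.6 kN.

P ≈ 295 kN (compressive in the bronze)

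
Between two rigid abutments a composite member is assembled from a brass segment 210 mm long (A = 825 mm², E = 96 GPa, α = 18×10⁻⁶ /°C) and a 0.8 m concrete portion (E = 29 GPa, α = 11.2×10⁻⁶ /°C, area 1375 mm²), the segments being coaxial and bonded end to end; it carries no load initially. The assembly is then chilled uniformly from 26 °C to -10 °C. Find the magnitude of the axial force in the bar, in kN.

Free thermal contraction of the whole bar: Σ αᵢΔT Lᵢ = 18×10⁻⁶×36×210 + 11.2×10⁻⁶×36×800 = 0.4586 mm.
The walls prevent any net length change, so an axial force P (same in every segment) develops. Compatibility: P · Σ Lᵢ/(AᵢEᵢ) = δ_free.
The series flexibility is Σ Lᵢ/(AᵢEᵢ) = 210/(825×96×10³) + 800/(1375×29×10³) = 2.271×10⁻⁵ mm/N.
Hence P = δ_free / Σ(L/AE) = 0.4586/2.271×10⁻⁵ = 20.19 kN (tensile).

P ≈ 20.2 kN (tensile)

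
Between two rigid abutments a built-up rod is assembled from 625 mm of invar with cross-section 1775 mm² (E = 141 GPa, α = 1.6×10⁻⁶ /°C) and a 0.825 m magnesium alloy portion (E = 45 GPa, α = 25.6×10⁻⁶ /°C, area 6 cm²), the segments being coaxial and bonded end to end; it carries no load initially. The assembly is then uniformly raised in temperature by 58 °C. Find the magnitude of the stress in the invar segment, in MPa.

σ ≈ 21.9 MPa (compressive)

With the walls removed the bar would change length by δ_free = Σ αᵢΔT Lᵢ = 1.6×10⁻⁶×58×625 + 25.6×10⁻⁶×58×825 = 1.283 mm.
Since the ends are fixed, an axial force P builds up, equal in every segment, with P · Σ Lᵢ/(AᵢEᵢ) = δ_free.
Σ Lᵢ/(AᵢEᵢ) = 625/(1775×141×10³) + 825/(600×45×10³) = 3.305×10⁻⁵ mm/N.
Hence P = δ_free / Σ(L/AE) = 1.283/3.305×10⁻⁵ = 38.82 kN (compressive).
σ_{invar} = P / A = 38820 / 1775 = 21.87 MPa.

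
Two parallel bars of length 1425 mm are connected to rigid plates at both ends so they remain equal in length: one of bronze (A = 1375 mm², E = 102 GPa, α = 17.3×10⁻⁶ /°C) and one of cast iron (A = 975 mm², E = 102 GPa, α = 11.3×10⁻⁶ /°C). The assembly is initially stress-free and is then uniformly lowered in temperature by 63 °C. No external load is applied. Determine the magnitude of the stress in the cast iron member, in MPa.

σ ≈ 22.6 MPa (compressive)

Equilibrium of a rigid end plate with no external load gives equal and opposite internal forces ±P in the two members. Since α_{bronze} > α_{cast iron}, cooling drives the bronze into tension and the cast iron into compression.
Compatibility of the two members (thermal + elastic change equal): (α₁ − α₂)ΔT = P·[1/(A₁E₁) + 1/(A₂E₂)].
|α₁ − α₂|·ΔT = 6×10⁻⁶ × 63 = 0.000378.
1/(A₁E₁) + 1/(A₂E₂) = 1/(1375×102×10³) + 1/(975×102×10³) = 1.719×10⁻⁸ N⁻¹.
So P = 0.000378 / 1.719×10⁻⁸ = 22 kN.
σ_{cast iron} = P/A₂ = 22000/975 = 22.56 MPa, compressive.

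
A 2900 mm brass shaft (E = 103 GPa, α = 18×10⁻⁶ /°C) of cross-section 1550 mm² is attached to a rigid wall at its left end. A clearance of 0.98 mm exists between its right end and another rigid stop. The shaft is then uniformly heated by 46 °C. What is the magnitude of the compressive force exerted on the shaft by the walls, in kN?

P ≈ 78.2 kN

Free thermal elongation = αΔT L = 18×10⁻⁶ × 46 × 2900 = 2.401 mm.
This exceeds the 0.98 mm gap, so the wall pushes back. The portion of expansion that must be recovered elastically is δ_free − gap = 2.401 − 0.98 = 1.421 mm.
Compatibility: PL/(AE) = 1.421 mm, so σ = P/A = E × (1.421/2900) = 50.48 MPa.
Force on the wall = σA = 50.48 × 1550 mm² = 78.24 kN.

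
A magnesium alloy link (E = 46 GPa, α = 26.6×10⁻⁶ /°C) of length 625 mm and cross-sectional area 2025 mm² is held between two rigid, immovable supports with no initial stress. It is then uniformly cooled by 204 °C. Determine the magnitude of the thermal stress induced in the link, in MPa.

The supports are rigid, so the total axial strain is zero. The restrained thermal strain is ε = αΔT = 26.6×10⁻⁶ × 204 = 5426.4×10⁻⁶.
Hence σ = E·αΔT = 46×10³ × 5426.4×10⁻⁶ = 249.6 MPa, tensile.

σ ≈ 250 MPa (tensile)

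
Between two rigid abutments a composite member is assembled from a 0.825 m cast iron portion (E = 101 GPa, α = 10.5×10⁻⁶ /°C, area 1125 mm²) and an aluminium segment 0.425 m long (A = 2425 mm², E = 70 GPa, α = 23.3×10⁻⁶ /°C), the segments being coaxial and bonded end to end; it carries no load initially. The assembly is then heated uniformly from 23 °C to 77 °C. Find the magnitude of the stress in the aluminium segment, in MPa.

σ ≈ 42.3 MPa (compressive)

If the supports were absent, the total length change would be Σ αᵢΔT Lᵢ = 10.5×10⁻⁶×54×825 + 23.3×10⁻⁶×54×425 = 1.003 mm.
Since the ends are fixed, an axial force P builds up, equal in every segment, with P · Σ Lᵢ/(AᵢEᵢ) = δ_free.
The series flexibility is Σ Lᵢ/(AᵢEᵢ) = 825/(1125×101×10³) + 425/(2425×70×10³) = 9.764×10⁻⁶ mm/N.
So P = 1.003 / 9.764×10⁻⁶ = 102.7 kN, compressive.
σ_{aluminium} = P / A = 102700 / 2425 = 42.34 MPa.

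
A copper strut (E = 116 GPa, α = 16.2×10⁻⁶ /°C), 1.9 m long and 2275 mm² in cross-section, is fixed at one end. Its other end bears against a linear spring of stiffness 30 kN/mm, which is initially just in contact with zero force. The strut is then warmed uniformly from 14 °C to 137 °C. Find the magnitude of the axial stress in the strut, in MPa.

The unrestrained thermal change is αΔT L = 16.2×10⁻⁶ × 123 × 1900 = 3.786 mm.
Let P be the compressive force at the spring. The strut shortens elastically by PL/(AE) and the spring compresses by P/k; together these equal δ_free.
So P = δ_free / [L/(AE) + 1/k] = 3.786 / [ 1900/(2275×116×10³) + 1/(30×10³) ].
P = 3.786 / 4.053×10⁻⁵ = 93400 N.
σ = P/A = 93400/2275 = 41.06 MPa.

σ ≈ 41.1 MPa (compressive)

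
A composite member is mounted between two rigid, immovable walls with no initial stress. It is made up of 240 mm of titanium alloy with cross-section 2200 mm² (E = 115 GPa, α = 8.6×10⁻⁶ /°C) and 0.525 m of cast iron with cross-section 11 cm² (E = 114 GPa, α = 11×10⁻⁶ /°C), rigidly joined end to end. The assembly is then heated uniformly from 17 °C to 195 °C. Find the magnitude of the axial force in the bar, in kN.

Free thermal expansion of the whole bar: Σ αᵢΔT Lᵢ = 8.6×10⁻⁶×178×240 + 11×10⁻⁶×178×525 = 1.395 mm.
The walls prevent any net length change, so an axial force P (same in every segment) develops. Compatibility: P · Σ Lᵢ/(AᵢEᵢ) = δ_free.
Σ Lᵢ/(AᵢEᵢ) = 240/(2200×115×10³) + 525/(1100×114×10³) = 5.135×10⁻⁶ mm/N.
P = 1.395 / 5.135×10⁻⁶ = 271700 N = 271.7 kN, compressive.

P ≈ 272 kN (compressive)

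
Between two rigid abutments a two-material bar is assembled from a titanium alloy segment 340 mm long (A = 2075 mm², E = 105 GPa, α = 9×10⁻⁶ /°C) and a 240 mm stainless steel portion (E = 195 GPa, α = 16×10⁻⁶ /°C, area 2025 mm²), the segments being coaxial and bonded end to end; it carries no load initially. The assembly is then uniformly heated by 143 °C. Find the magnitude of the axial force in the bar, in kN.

If the supports were absent, the total length change would be Σ αᵢΔT Lᵢ = 9×10⁻⁶×143×340 + 16×10⁻⁶×143×240 = 0.9867 mm.
The rigid supports impose zero overall length change; the single axial force P common to all segments must satisfy P Σ Lᵢ/(AᵢEᵢ) = δ_free.
Σ Lᵢ/(AᵢEᵢ) = 340/(2075×105×10³) + 240/(2025×195×10³) = 2.168×10⁻⁶ mm/N.
Hence P = δ_free / Σ(L/AE) = 0.9867/2.168×10⁻⁶ = 455.1 kN (compressive).

P ≈ 455 kN (compressive)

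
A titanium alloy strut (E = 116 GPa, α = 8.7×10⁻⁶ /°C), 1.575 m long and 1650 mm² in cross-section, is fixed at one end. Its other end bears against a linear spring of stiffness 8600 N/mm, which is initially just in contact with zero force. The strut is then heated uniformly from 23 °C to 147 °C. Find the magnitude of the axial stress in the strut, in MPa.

σ ≈ 8.27 MPa (compressive)

The unrestrained thermal change is αΔT L = 8.7×10⁻⁶ × 124 × 1575 = 1.699 mm.
Let P be the compressive force at the spring. The strut shortens elastically by PL/(AE) and the spring compresses by P/k; together these equal δ_free.
P [ L/(AE) + 1/k ] = δ_free → P [ 1575/(1650×116×10³) + 1/(8600) ] = 1.699.
P = 1.699 / 0.0001245 = 13650 N.
σ = P/A = 13650/1650 = 8.271 MPa.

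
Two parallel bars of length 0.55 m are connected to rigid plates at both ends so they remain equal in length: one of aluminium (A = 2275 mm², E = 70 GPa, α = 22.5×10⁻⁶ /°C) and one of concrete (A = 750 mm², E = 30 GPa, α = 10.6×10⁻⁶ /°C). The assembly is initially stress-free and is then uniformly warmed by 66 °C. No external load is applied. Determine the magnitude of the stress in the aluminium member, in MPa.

Both members must finish at the same length. With the larger α, the aluminium tends to over-expand; the plates restrain it, putting the aluminium in compression and the concrete in tension. With no external load the two internal forces are equal and opposite, magnitude P.
Compatibility of the two members (thermal + elastic change equal): (α₁ − α₂)ΔT = P·[1/(A₁E₁) + 1/(A₂E₂)].
|α₁ − α₂|·ΔT = 11.9×10⁻⁶ × 66 = 0.0007854.
1/(A₁E₁) + 1/(A₂E₂) = 1/(2275×70×10³) + 1/(750×30×10³) = 5.072×10⁻⁸ N⁻¹.
P = 0.0007854 / 5.072×10⁻⁸ = 15480 N = 15.48 kN.
σ_{aluminium} = P/A₁ = 15480/2275 = 6.806 MPa, compressive.

σ ≈ 6.81 MPa (compressive)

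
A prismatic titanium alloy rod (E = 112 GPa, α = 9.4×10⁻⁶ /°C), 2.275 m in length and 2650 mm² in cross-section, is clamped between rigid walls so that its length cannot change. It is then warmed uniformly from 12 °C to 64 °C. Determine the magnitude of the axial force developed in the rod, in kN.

Full restraint means ε = 0, so the stress is σ = EαΔT = 112×10³ × 9.4×10⁻⁶ × 52 = 54.75 MPa.
Axial force P = σA = 54.75 × 2650 = 145100 N = 145.1 kN, compressive.

P ≈ 145 kN (compressive)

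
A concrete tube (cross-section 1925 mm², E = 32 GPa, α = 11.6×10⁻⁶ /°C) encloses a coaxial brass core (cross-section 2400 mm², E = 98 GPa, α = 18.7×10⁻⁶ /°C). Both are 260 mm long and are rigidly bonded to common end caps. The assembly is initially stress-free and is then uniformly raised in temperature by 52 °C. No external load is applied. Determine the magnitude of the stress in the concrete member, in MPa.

σ ≈ 9.36 MPa (tensile)

Equilibrium of a rigid end plate with no external load gives equal and opposite internal forces ±P in the two members. Since α_{brass} > α_{concrete}, heating drives the brass into compression and the concrete into tension.
Equating the net (thermal + elastic) strains gives |α₁ − α₂|·ΔT = P·[1/(A₁E₁) + 1/(A₂E₂)].
|α₁ − α₂|·ΔT = 7.1×10⁻⁶ × 52 = 0.0003692.
1/(A₁E₁) + 1/(A₂E₂) = 1/(1925×32×10³) + 1/(2400×98×10³) = 2.049×10⁻⁸ N⁻¹.
So P = 0.0003692 / 2.049×10⁻⁸ = 18.02 kN.
σ_{concrete} = P/A₁ = 18020/1925 = 9.362 MPa, tensile.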